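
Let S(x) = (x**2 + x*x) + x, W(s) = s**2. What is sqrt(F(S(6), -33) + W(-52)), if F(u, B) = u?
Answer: sqrt(2782) ≈ 52.745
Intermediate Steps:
S(x) = x + 2*x**2 (S(x) = (x**2 + x**2) + x = 2*x**2 + x = x + 2*x**2)
sqrt(F(S(6), -33) + W(-52)) = sqrt(6*(1 + 2*6) + (-52)**2) = sqrt(6*(1 + 12) + 2704) = sqrt(6*13 + 2704) = sqrt(78 + 2704) = sqrt(2782)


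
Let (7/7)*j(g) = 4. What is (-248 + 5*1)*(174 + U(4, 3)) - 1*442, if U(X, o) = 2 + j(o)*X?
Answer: -47098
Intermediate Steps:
j(g) = 4
U(X, o) = 2 + 4*X
(-248 + 5*1)*(174 + U(4, 3)) - 1*442 = (-248 + 5*1)*(174 + (2 + 4*4)) - 1*442 = (-248 + 5)*(174 + (2 + 16)) - 442 = -243*(174 + 18) - 442 = -243*192 - 442 = -46656 - 442 = -47098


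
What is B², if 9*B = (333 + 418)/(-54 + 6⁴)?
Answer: 564001/124947684 ≈ 0.0045139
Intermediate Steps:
B = 751/11178 (B = ((333 + 418)/(-54 + 6⁴))/9 = (751/(-54 + 1296))/9 = (751/1242)/9 = (751*(1/1242))/9 = (⅑)*(751/1242) = 751/11178 ≈ 0.067186)
B² = (751/11178)² = 564001/124947684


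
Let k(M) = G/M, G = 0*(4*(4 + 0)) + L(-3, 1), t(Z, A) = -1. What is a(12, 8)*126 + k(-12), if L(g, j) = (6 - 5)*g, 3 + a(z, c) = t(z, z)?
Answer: -2015/4 ≈ -503.75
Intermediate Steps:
a(z, c) = -4 (a(z, c) = -3 - 1 = -4)
L(g, j) = g (L(g, j) = 1*g = g)
G = -3 (G = 0*(4*(4 + 0)) - 3 = 0*(4*4) - 3 = 0*16 - 3 = 0 - 3 = -3)
k(M) = -3/M
a(12, 8)*126 + k(-12) = -4*126 - 3/(-12) = -504 - 3*(-1/12) = -504 + 1/4 = -2015/4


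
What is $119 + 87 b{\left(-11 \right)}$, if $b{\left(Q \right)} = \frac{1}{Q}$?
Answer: $\frac{1222}{11} \approx 111.09$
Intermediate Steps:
$119 + 87 b{\left(-11 \right)} = 119 + \frac{87}{-11} = 119 + 87 \left(- \frac{1}{11}\right) = 119 - \frac{87}{11} = \frac{1222}{11}$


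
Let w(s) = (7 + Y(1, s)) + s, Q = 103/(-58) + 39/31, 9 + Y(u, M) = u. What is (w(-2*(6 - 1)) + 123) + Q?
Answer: 200445/1798 ≈ 111.48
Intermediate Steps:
Y(u, M) = -9 + u
Q = -931/1798 (Q = 103*(-1/58) + 39*(1/31) = -103/58 + 39/31 = -931/1798 ≈ -0.51780)
w(s) = -1 + s (w(s) = (7 + (-9 + 1)) + s = (7 - 8) + s = -1 + s)
(w(-2*(6 - 1)) + 123) + Q = ((-1 - 2*(6 - 1)) + 123) - 931/1798 = ((-1 - 2*5) + 123) - 931/1798 = ((-1 - 10) + 123) - 931/1798 = (-11 + 123) - 931/1798 = 112 - 931/1798 = 200445/1798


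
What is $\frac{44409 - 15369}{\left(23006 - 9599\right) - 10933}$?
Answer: $\frac{14520}{1237} \approx 11.738$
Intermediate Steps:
$\frac{44409 - 15369}{\left(23006 - 9599\right) - 10933} = \frac{29040}{13407 - 10933} = \frac{29040}{2474} = 29040 \cdot \frac{1}{2474} = \frac{14520}{1237}$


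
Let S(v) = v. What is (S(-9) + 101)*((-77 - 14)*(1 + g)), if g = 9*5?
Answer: -385112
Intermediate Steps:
g = 45
(S(-9) + 101)*((-77 - 14)*(1 + g)) = (-9 + 101)*((-77 - 14)*(1 + 45)) = 92*(-91*46) = 92*(-4186) = -385112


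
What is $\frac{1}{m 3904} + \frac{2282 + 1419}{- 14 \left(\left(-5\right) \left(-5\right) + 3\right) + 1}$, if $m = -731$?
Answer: $- \frac{621294295}{65637952} \approx -9.4655$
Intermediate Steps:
$\frac{1}{m 3904} + \frac{2282 + 1419}{- 14 \left(\left(-5\right) \left(-5\right) + 3\right) + 1} = \frac{1}{\left(-731\right) 3904} + \frac{2282 + 1419}{- 14 \left(\left(-5\right) \left(-5\right) + 3\right) + 1} = \left(- \frac{1}{731}\right) \frac{1}{3904} + \frac{3701}{- 14 \left(25 + 3\right) + 1} = - \frac{1}{2853824} + \frac{3701}{\left(-14\right) 28 + 1} = - \frac{1}{2853824} + \frac{3701}{-392 + 1} = - \frac{1}{2853824} + \frac{3701}{-391} = - \frac{1}{2853824} + 3701 \left(- \frac{1}{391}\right) = - \frac{1}{2853824} - \frac{3701}{391} = - \frac{621294295}{65637952}$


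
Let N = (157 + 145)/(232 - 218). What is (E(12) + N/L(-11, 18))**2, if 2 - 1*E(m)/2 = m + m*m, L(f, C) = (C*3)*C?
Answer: 4391040621361/46294416 ≈ 94850.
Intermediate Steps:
L(f, C) = 3*C**2 (L(f, C) = (3*C)*C = 3*C**2)
N = 151/7 (N = 302/14 = 302*(1/14) = 151/7 ≈ 21.571)
E(m) = 4 - 2*m - 2*m**2 (E(m) = 4 - 2*(m + m*m) = 4 - 2*(m + m**2) = 4 + (-2*m - 2*m**2) = 4 - 2*m - 2*m**2)
(E(12) + N/L(-11, 18))**2 = ((4 - 2*12 - 2*12**2) + 151/(7*((3*18**2))))**2 = ((4 - 24 - 2*144) + 151/(7*((3*324))))**2 = ((4 - 24 - 288) + (151/7)/972)**2 = (-308 + (151/7)*(1/972))**2 = (-308 + 151/6804)**2 = (-2095481/6804)**2 = 4391040621361/46294416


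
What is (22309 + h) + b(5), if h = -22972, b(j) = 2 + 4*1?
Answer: -657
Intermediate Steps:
b(j) = 6 (b(j) = 2 + 4 = 6)
(22309 + h) + b(5) = (22309 - 22972) + 6 = -663 + 6 = -657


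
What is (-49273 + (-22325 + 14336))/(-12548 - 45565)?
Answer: 57262/58113 ≈ 0.98536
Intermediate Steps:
(-49273 + (-22325 + 14336))/(-12548 - 45565) = (-49273 - 7989)/(-58113) = -57262*(-1/58113) = 57262/58113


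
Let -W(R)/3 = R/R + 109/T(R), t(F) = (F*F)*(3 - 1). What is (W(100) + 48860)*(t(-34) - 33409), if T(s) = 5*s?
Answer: -759642895781/500 ≈ -1.5193e+9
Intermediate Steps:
t(F) = 2*F**2 (t(F) = F**2*2 = 2*F**2)
W(R) = -3 - 327/(5*R) (W(R) = -3*(R/R + 109/((5*R))) = -3*(1 + 109*(1/(5*R))) = -3*(1 + 109/(5*R)) = -3 - 327/(5*R))
(W(100) + 48860)*(t(-34) - 33409) = ((-3 - 327/5/100) + 48860)*(2*(-34)**2 - 33409) = ((-3 - 327/5*1/100) + 48860)*(2*1156 - 33409) = ((-3 - 327/500) + 48860)*(2312 - 33409) = (-1827/500 + 48860)*(-31097) = (24428173/500)*(-31097) = -759642895781/500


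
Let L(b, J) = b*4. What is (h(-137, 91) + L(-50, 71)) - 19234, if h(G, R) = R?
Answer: -19343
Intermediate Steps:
L(b, J) = 4*b
(h(-137, 91) + L(-50, 71)) - 19234 = (91 + 4*(-50)) - 19234 = (91 - 200) - 19234 = -109 - 19234 = -19343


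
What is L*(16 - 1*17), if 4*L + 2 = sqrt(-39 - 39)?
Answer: 1/2 - I*sqrt(78)/4 ≈ 0.5 - 2.2079*I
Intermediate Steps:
L = -1/2 + I*sqrt(78)/4 (L = -1/2 + sqrt(-39 - 39)/4 = -1/2 + sqrt(-78)/4 = -1/2 + (I*sqrt(78))/4 = -1/2 + I*sqrt(78)/4 ≈ -0.5 + 2.2079*I)
L*(16 - 1*17) = (-1/2 + I*sqrt(78)/4)*(16 - 1*17) = (-1/2 + I*sqrt(78)/4)*(16 - 17) = (-1/2 + I*sqrt(78)/4)*(-1) = 1/2 - I*sqrt(78)/4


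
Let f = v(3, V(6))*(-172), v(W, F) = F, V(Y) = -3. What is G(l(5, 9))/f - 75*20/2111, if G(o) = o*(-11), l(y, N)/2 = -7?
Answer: -224453/544638 ≈ -0.41211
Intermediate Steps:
l(y, N) = -14 (l(y, N) = 2*(-7) = -14)
G(o) = -11*o
f = 516 (f = -3*(-172) = 516)
G(l(5, 9))/f - 75*20/2111 = -11*(-14)/516 - 75*20/2111 = 154*(1/516) - 1500*1/2111 = 77/258 - 1500/2111 = -224453/544638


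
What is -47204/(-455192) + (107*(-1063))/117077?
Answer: -11561872641/13323128446 ≈ -0.86780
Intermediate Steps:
-47204/(-455192) + (107*(-1063))/117077 = -47204*(-1/455192) - 113741*1/117077 = 11801/113798 - 113741/117077 = -11561872641/13323128446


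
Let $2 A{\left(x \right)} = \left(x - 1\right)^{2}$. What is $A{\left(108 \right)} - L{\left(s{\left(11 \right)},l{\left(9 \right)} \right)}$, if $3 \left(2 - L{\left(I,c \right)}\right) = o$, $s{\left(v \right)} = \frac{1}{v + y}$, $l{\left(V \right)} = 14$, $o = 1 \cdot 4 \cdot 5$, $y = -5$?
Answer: $\frac{34375}{6} \approx 5729.2$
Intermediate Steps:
$o = 20$ ($o = 4 \cdot 5 = 20$)
$A{\left(x \right)} = \frac{\left(-1 + x\right)^{2}}{2}$ ($A{\left(x \right)} = \frac{\left(x - 1\right)^{2}}{2} = \frac{\left(-1 + x\right)^{2}}{2}$)
$s{\left(v \right)} = \frac{1}{-5 + v}$ ($s{\left(v \right)} = \frac{1}{v - 5} = \frac{1}{-5 + v}$)
$L{\left(I,c \right)} = - \frac{14}{3}$ ($L{\left(I,c \right)} = 2 - \frac{20}{3} = - \frac{14}{3}$)
$A{\left(108 \right)} - L{\left(s{\left(11 \right)},l{\left(9 \right)} \right)} = \frac{\left(-1 + 108\right)^{2}}{2} - - \frac{14}{3} = \frac{107^{2}}{2} + \frac{14}{3} = \frac{1}{2} \cdot 11449 + \frac{14}{3} = \frac{11449}{2} + \frac{14}{3} = \frac{34375}{6}$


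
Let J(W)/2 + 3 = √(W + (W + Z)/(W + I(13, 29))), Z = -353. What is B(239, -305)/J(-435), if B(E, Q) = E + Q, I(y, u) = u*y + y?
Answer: 4455/19192 + 99*I*√93935/19192 ≈ 0.23213 + 1.581*I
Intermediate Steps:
I(y, u) = y + u*y
J(W) = -6 + 2*√(W + (-353 + W)/(390 + W)) (J(W) = -6 + 2*√(W + (W - 353)/(W + 13*(1 + 29))) = -6 + 2*√(W + (-353 + W)/(W + 13*30)) = -6 + 2*√(W + (-353 + W)/(W + 390)) = -6 + 2*√(W + (-353 + W)/(390 + W)))
B(239, -305)/J(-435) = (239 - 305)/(-6 + 2*√((-353 - 435 - 435*(390 - 435))/(390 - 435))) = -66/(-6 + 2*√((-353 - 435 - 435*(-45))/(-45))) = -66/(-6 + 2*√(-(-353 - 435 + 19575)/45)) = -66/(-6 + 2*√(-1/45*18787)) = -66/(-6 + 2*√(-18787/45)) = -66/(-6 + 2*(I*√93935/15)) = -66/(-6 + 2*I*√93935/15)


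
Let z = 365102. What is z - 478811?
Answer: -113709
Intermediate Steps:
z - 478811 = 365102 - 478811 = -113709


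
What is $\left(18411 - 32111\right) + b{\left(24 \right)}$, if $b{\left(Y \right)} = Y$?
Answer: $-13676$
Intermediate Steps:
$\left(18411 - 32111\right) + b{\left(24 \right)} = \left(18411 - 32111\right) + 24 = -13700 + 24 = -13676$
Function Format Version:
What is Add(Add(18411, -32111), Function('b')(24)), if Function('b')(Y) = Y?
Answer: -13676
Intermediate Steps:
Add(Add(18411, -32111), Function('b')(24)) = Add(Add(18411, -32111), 24) = Add(-13700, 24) = -13676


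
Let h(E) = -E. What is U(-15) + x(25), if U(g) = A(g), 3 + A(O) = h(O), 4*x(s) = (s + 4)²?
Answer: 889/4 ≈ 222.25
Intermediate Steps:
x(s) = (4 + s)²/4 (x(s) = (s + 4)²/4 = (4 + s)²/4)
A(O) = -3 - O
U(g) = -3 - g
U(-15) + x(25) = (-3 - 1*(-15)) + (4 + 25)²/4 = (-3 + 15) + (¼)*29² = 12 + (¼)*841 = 12 + 841/4 = 889/4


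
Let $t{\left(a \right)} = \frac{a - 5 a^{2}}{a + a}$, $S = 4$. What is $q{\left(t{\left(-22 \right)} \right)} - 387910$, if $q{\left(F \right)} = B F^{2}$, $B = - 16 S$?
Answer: $-585046$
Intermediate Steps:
$t{\left(a \right)} = \frac{a - 5 a^{2}}{2 a}$
$B = -64$ ($B = \left(-16\right) 4 = -64$)
$q{\left(F \right)} = - 64 F^{2}$
$q{\left(t{\left(-22 \right)} \right)} - 387910 = - 64 \left(\frac{1}{2} - -55\right)^{2} - 387910 = - 64 \left(\frac{1}{2} + 55\right)^{2} - 387910 = - 64 \left(\frac{111}{2}\right)^{2} - 387910 = \left(-64\right) \frac{12321}{4} - 387910 = -197136 - 387910 = -585046$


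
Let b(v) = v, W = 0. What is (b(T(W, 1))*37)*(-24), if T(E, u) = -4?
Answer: 3552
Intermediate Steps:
(b(T(W, 1))*37)*(-24) = -4*37*(-24) = -148*(-24) = 3552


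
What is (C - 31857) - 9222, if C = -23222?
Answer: -64301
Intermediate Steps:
(C - 31857) - 9222 = (-23222 - 31857) - 9222 = -55079 - 9222 = -64301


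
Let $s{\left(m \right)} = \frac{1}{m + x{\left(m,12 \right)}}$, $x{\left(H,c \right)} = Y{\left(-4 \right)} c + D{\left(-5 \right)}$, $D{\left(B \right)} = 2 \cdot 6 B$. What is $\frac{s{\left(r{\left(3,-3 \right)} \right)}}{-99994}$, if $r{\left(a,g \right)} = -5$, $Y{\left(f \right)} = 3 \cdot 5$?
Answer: $- \frac{1}{11499310} \approx -8.6962 \cdot 10^{-8}$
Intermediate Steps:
$Y{\left(f \right)} = 15$
$D{\left(B \right)} = 12 B$
$x{\left(H,c \right)} = -60 + 15 c$ ($x{\left(H,c \right)} = 15 c + 12 \left(-5\right) = 15 c - 60 = -60 + 15 c$)
$s{\left(m \right)} = \frac{1}{120 + m}$ ($s{\left(m \right)} = \frac{1}{m + \left(-60 + 15 \cdot 12\right)} = \frac{1}{m + \left(-60 + 180\right)} = \frac{1}{m + 120} = \frac{1}{120 + m}$)
$\frac{s{\left(r{\left(3,-3 \right)} \right)}}{-99994} = \frac{1}{\left(120 - 5\right) \left(-99994\right)} = \frac{1}{115} \left(- \frac{1}{99994}\right) = - \frac{1}{11499310}$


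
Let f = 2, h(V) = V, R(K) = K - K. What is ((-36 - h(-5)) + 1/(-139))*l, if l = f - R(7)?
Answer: -8620/139 ≈ -62.014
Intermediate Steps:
R(K) = 0
l = 2 (l = 2 - 1*0 = 2 + 0 = 2)
((-36 - h(-5)) + 1/(-139))*l = ((-36 - 1*(-5)) + 1/(-139))*2 = ((-36 + 5) - 1/139)*2 = (-31 - 1/139)*2 = -4310/139*2 = -8620/139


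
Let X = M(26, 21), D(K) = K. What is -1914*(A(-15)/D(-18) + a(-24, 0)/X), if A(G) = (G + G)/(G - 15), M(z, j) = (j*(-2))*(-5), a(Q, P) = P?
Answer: 319/3 ≈ 106.33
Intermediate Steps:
M(z, j) = 10*j (M(z, j) = -2*j*(-5) = 10*j)
X = 210 (X = 10*21 = 210)
A(G) = 2*G/(-15 + G) (A(G) = (2*G)/(-15 + G) = 2*G/(-15 + G))
-1914*(A(-15)/D(-18) + a(-24, 0)/X) = -1914*((2*(-15)/(-15 - 15))/(-18) + 0/210) = -1914*((2*(-15)/(-30))*(-1/18) + 0*(1/210)) = -1914*((2*(-15)*(-1/30))*(-1/18) + 0) = -1914*(1*(-1/18) + 0) = -1914*(-1/18 + 0) = -1914*(-1/18) = 319/3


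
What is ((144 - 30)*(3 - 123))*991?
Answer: -13556880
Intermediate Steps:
((144 - 30)*(3 - 123))*991 = (114*(-120))*991 = -13680*991 = -13556880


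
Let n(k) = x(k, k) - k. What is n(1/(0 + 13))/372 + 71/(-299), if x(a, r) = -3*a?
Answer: -6626/27807 ≈ -0.23829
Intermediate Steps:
n(k) = -4*k (n(k) = -3*k - k = -4*k)
n(1/(0 + 13))/372 + 71/(-299) = -4/(0 + 13)/372 + 71/(-299) = -4/13*(1/372) + 71*(-1/299) = -4*1/13*(1/372) - 71/299 = -4/13*1/372 - 71/299 = -1/1209 - 71/299 = -6626/27807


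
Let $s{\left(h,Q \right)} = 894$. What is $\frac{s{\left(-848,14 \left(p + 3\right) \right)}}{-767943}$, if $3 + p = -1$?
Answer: $- \frac{298}{255981} \approx -0.0011641$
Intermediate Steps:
$p = -4$ ($p = -3 - 1 = -4$)
$\frac{s{\left(-848,14 \left(p + 3\right) \right)}}{-767943} = \frac{894}{-767943} = 894 \left(- \frac{1}{767943}\right) = - \frac{298}{255981}$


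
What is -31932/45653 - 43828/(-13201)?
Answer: 1579345352/602665253 ≈ 2.6206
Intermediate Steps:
-31932/45653 - 43828/(-13201) = -31932*1/45653 - 43828*(-1/13201) = -31932/45653 + 43828/13201 = 1579345352/602665253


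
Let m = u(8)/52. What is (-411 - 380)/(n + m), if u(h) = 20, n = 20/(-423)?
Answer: -621387/265 ≈ -2344.9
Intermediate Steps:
n = -20/423 (n = 20*(-1/423) = -20/423 ≈ -0.047281)
m = 5/13 (m = 20/52 = 20*(1/52) = 5/13 ≈ 0.38462)
(-411 - 380)/(n + m) = (-411 - 380)/(-20/423 + 5/13) = -791/1855/5499 = -791*5499/1855 = -621387/265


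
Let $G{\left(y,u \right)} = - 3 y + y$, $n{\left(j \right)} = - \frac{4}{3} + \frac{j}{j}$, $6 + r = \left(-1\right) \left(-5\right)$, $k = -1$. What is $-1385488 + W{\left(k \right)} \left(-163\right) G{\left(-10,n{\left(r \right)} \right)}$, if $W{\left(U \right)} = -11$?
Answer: $-1349628$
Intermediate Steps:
$r = -1$ ($r = -6 - -5 = -6 + 5 = -1$)
$n{\left(j \right)} = - \frac{1}{3}$ ($n{\left(j \right)} = \left(-4\right) \frac{1}{3} + 1 = - \frac{4}{3} + 1 = - \frac{1}{3}$)
$G{\left(y,u \right)} = - 2 y$
$-1385488 + W{\left(k \right)} \left(-163\right) G{\left(-10,n{\left(r \right)} \right)} = -1385488 + \left(-11\right) \left(-163\right) \left(\left(-2\right) \left(-10\right)\right) = -1385488 + 1793 \cdot 20 = -1385488 + 35860 = -1349628$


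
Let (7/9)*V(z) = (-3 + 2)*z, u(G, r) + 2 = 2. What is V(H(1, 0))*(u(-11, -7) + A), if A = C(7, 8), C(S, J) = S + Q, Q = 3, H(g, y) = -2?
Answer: 180/7 ≈ 25.714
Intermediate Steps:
u(G, r) = 0 (u(G, r) = -2 + 2 = 0)
C(S, J) = 3 + S (C(S, J) = S + 3 = 3 + S)
V(z) = -9*z/7 (V(z) = 9*((-3 + 2)*z)/7 = 9*(-z)/7 = -9*z/7)
A = 10 (A = 3 + 7 = 10)
V(H(1, 0))*(u(-11, -7) + A) = (-9/7*(-2))*(0 + 10) = (18/7)*10 = 180/7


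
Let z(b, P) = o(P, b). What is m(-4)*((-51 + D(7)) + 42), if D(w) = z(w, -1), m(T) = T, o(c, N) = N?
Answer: 8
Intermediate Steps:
z(b, P) = b
D(w) = w
m(-4)*((-51 + D(7)) + 42) = -4*((-51 + 7) + 42) = -4*(-44 + 42) = -4*(-2) = 8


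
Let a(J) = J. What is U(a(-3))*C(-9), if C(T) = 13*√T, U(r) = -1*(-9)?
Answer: 351*I ≈ 351.0*I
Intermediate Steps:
U(r) = 9
U(a(-3))*C(-9) = 9*(13*√(-9)) = 9*(13*(3*I)) = 9*(39*I) = 351*I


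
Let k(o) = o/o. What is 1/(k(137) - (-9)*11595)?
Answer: 1/104356 ≈ 9.5826e-6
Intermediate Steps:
k(o) = 1
1/(k(137) - (-9)*11595) = 1/(1 - (-9)*11595) = 1/(1 - 1*(-104355)) = 1/(1 + 104355) = 1/104356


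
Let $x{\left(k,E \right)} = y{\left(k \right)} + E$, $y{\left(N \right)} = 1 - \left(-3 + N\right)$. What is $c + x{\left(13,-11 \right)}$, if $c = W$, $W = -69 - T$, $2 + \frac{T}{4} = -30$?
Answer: $39$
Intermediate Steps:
$T = -128$ ($T = -8 + 4 \left(-30\right) = -8 - 120 = -128$)
$y{\left(N \right)} = 4 - N$ ($y{\left(N \right)} = 1 - \left(-3 + N\right) = 4 - N$)
$x{\left(k,E \right)} = 4 + E - k$ ($x{\left(k,E \right)} = \left(4 - k\right) + E = 4 + E - k$)
$W = 59$ ($W = -69 - -128 = -69 + 128 = 59$)
$c = 59$
$c + x{\left(13,-11 \right)} = 59 - 20 = 39$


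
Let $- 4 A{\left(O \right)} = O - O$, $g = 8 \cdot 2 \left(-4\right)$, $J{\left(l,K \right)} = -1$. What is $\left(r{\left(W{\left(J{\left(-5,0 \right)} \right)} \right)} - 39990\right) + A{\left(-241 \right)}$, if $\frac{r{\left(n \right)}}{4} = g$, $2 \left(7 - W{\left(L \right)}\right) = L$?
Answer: $-40246$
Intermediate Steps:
$g = -64$ ($g = 16 \left(-4\right) = -64$)
$A{\left(O \right)} = 0$ ($A{\left(O \right)} = - \frac{O - O}{4} = \left(- \frac{1}{4}\right) 0 = 0$)
$W{\left(L \right)} = 7 - \frac{L}{2}$
$r{\left(n \right)} = -256$ ($r{\left(n \right)} = 4 \left(-64\right) = -256$)
$\left(r{\left(W{\left(J{\left(-5,0 \right)} \right)} \right)} - 39990\right) + A{\left(-241 \right)} = \left(-256 - 39990\right) + 0 = -40246 + 0 = -40246$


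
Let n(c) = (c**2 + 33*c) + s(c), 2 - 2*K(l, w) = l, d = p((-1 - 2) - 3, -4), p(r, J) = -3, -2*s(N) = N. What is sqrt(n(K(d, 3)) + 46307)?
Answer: sqrt(185578)/2 ≈ 215.39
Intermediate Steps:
s(N) = -N/2
d = -3
K(l, w) = 1 - l/2
n(c) = c**2 + 65*c/2 (n(c) = (c**2 + 33*c) - c/2 = c**2 + 65*c/2)
sqrt(n(K(d, 3)) + 46307) = sqrt((1 - 1/2*(-3))*(65 + 2*(1 - 1/2*(-3)))/2 + 46307) = sqrt((1 + 3/2)*(65 + 2*(1 + 3/2))/2 + 46307) = sqrt((1/2)*(5/2)*(65 + 2*(5/2)) + 46307) = sqrt((1/2)*(5/2)*(65 + 5) + 46307) = sqrt((1/2)*(5/2)*70 + 46307) = sqrt(175/2 + 46307) = sqrt(92789/2) = sqrt(185578)/2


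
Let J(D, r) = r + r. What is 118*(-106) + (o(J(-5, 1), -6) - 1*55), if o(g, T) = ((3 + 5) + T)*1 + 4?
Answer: -12557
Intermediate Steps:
J(D, r) = 2*r
o(g, T) = 12 + T (o(g, T) = (8 + T)*1 + 4 = (8 + T) + 4 = 12 + T)
118*(-106) + (o(J(-5, 1), -6) - 1*55) = 118*(-106) + ((12 - 6) - 1*55) = -12508 + (6 - 55) = -12508 - 49 = -12557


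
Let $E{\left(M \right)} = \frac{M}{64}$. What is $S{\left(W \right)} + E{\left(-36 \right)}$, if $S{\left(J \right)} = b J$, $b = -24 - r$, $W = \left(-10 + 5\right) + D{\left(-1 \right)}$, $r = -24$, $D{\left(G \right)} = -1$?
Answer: $- \frac{9}{16} \approx -0.5625$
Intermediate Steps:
$E{\left(M \right)} = \frac{M}{64}$ ($E{\left(M \right)} = M \frac{1}{64} = \frac{M}{64}$)
$W = -6$ ($W = \left(-10 + 5\right) - 1 = -5 - 1 = -6$)
$b = 0$ ($b = -24 - -24 = -24 + 24 = 0$)
$S{\left(J \right)} = 0$ ($S{\left(J \right)} = 0 J = 0$)
$S{\left(W \right)} + E{\left(-36 \right)} = 0 + \frac{1}{64} \left(-36\right) = 0 - \frac{9}{16} = - \frac{9}{16}$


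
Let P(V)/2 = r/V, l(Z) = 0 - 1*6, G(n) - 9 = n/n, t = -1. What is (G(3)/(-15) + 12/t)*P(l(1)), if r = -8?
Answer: -304/9 ≈ -33.778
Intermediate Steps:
G(n) = 10 (G(n) = 9 + n/n = 9 + 1 = 10)
l(Z) = -6 (l(Z) = 0 - 6 = -6)
P(V) = -16/V (P(V) = 2*(-8/V) = -16/V)
(G(3)/(-15) + 12/t)*P(l(1)) = (10/(-15) + 12/(-1))*(-16/(-6)) = (10*(-1/15) + 12*(-1))*(-16*(-⅙)) = (-⅔ - 12)*(8/3) = -38/3*8/3 = -304/9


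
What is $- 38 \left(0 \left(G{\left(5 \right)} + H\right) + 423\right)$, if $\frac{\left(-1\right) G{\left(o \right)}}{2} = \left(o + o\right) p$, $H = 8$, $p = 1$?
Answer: $-16074$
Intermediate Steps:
$G{\left(o \right)} = - 4 o$ ($G{\left(o \right)} = - 2 \left(o + o\right) 1 = - 2 \cdot 2 o 1 = - 2 \cdot 2 o = - 4 o$)
$- 38 \left(0 \left(G{\left(5 \right)} + H\right) + 423\right) = - 38 \left(0 \left(\left(-4\right) 5 + 8\right) + 423\right) = - 38 \left(0 \left(-20 + 8\right) + 423\right) = - 38 \left(0 \left(-12\right) + 423\right) = - 38 \left(0 + 423\right) = \left(-38\right) 423 = -16074$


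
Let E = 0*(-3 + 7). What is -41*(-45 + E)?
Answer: 1845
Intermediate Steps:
E = 0 (E = 0*4 = 0)
-41*(-45 + E) = -41*(-45 + 0) = -41*(-45) = 1845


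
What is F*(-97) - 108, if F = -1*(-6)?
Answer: -690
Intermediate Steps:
F = 6
F*(-97) - 108 = 6*(-97) - 108 = -582 - 108 = -690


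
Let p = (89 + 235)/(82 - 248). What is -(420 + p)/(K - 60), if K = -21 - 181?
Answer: 17349/10873 ≈ 1.5956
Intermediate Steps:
p = -162/83 (p = 324/(-166) = 324*(-1/166) = -162/83 ≈ -1.9518)
K = -202
-(420 + p)/(K - 60) = -(420 - 162/83)/(-202 - 60) = -34698/(83*(-262)) = -34698*(-1)/(83*262) = -1*(-17349/10873) = 17349/10873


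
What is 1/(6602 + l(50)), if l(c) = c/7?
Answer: 7/46264 ≈ 0.00015131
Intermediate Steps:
l(c) = c/7 (l(c) = c*(⅐) = c/7)
1/(6602 + l(50)) = 1/(6602 + (⅐)*50) = 1/(6602 + 50/7) = 1/(46264/7) = 7/46264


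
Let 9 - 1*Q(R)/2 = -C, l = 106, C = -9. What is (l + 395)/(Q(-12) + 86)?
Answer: 501/86 ≈ 5.8256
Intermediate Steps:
Q(R) = 0 (Q(R) = 18 - (-2)*(-9) = 18 - 2*9 = 18 - 18 = 0)
(l + 395)/(Q(-12) + 86) = (106 + 395)/(0 + 86) = 501/86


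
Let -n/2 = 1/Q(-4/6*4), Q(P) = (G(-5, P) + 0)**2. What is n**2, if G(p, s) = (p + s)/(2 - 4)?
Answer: 5184/279841 ≈ 0.018525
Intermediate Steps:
G(p, s) = -p/2 - s/2 (G(p, s) = (p + s)/(-2) = (p + s)*(-1/2) = -p/2 - s/2)
Q(P) = (5/2 - P/2)**2 (Q(P) = ((-1/2*(-5) - P/2) + 0)**2 = ((5/2 - P/2) + 0)**2 = (5/2 - P/2)**2)
n = -72/529 (n = -2*4/(-5 - 4/6*4)**2 = -2*4/(-5 - 4*1/6*4)**2 = -2*4/(-5 - 2/3*4)**2 = -2*4/(-5 - 8/3)**2 = -2/((-23/3)**2/4) = -2/((1/4)*(529/9)) = -2/529/36 = -2*36/529 = -72/529 ≈ -0.13611)
n**2 = (-72/529)**2 = 5184/279841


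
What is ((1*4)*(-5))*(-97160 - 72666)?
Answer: 3396520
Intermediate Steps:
((1*4)*(-5))*(-97160 - 72666) = (4*(-5))*(-169826) = -20*(-169826) = 3396520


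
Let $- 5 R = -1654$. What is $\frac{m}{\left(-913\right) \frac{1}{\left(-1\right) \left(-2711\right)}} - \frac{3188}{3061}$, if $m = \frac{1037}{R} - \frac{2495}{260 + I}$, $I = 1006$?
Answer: $- \frac{6580474274474}{1462996633263} \approx -4.4979$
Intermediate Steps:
$R = \frac{1654}{5}$ ($R = \left(- \frac{1}{5}\right) \left(-1654\right) = \frac{1654}{5} \approx 330.8$)
$m = \frac{609370}{523491}$ ($m = \frac{1037}{\frac{1654}{5}} - \frac{2495}{260 + 1006} = 1037 \cdot \frac{5}{1654} - \frac{2495}{1266} = \frac{5185}{1654} - \frac{2495}{1266} = \frac{609370}{523491} \approx 1.1641$)
$\frac{m}{\left(-913\right) \frac{1}{\left(-1\right) \left(-2711\right)}} - \frac{3188}{3061} = \frac{609370}{523491 \left(- \frac{913}{\left(-1\right) \left(-2711\right)}\right)} - \frac{3188}{3061} = \frac{609370}{523491 \left(- \frac{913}{2711}\right)} - \frac{3188}{3061} = \frac{609370}{523491} \left(- \frac{2711}{913}\right) - \frac{3188}{3061} = - \frac{1652002070}{477947283} - \frac{3188}{3061} = - \frac{6580474274474}{1462996633263}$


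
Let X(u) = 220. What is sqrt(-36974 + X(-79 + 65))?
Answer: I*sqrt(36754) ≈ 191.71*I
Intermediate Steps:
sqrt(-36974 + X(-79 + 65)) = sqrt(-36974 + 220) = sqrt(-36754) = I*sqrt(36754)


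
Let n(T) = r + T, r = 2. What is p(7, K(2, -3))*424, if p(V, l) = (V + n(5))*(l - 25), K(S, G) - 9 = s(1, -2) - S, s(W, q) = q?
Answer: -118720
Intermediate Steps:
n(T) = 2 + T
K(S, G) = 7 - S (K(S, G) = 9 + (-2 - S) = 7 - S)
p(V, l) = (-25 + l)*(7 + V) (p(V, l) = (V + (2 + 5))*(l - 25) = (V + 7)*(-25 + l) = (7 + V)*(-25 + l) = (-25 + l)*(7 + V))
p(7, K(2, -3))*424 = (-175 - 25*7 + 7*(7 - 1*2) + 7*(7 - 1*2))*424 = (-175 - 175 + 7*(7 - 2) + 7*(7 - 2))*424 = (-175 - 175 + 7*5 + 7*5)*424 = (-175 - 175 + 35 + 35)*424 = -280*424 = -118720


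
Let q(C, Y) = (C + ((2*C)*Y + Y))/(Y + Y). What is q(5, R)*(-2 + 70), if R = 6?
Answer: 1207/3 ≈ 402.33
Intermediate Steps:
q(C, Y) = (C + Y + 2*C*Y)/(2*Y) (q(C, Y) = (C + (2*C*Y + Y))/((2*Y)) = (C + (Y + 2*C*Y))*(1/(2*Y)) = (C + Y + 2*C*Y)*(1/(2*Y)) = (C + Y + 2*C*Y)/(2*Y))
q(5, R)*(-2 + 70) = (½ + 5 + (½)*5/6)*(-2 + 70) = (½ + 5 + (½)*5*(⅙))*68 = (½ + 5 + 5/12)*68 = (71/12)*68 = 1207/3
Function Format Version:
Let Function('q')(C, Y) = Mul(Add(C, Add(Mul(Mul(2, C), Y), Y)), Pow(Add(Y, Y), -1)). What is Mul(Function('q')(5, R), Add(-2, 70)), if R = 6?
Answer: Rational(1207, 3) ≈ 402.33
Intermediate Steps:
Function('q')(C, Y) = Mul(Rational(1, 2), Pow(Y, -1), Add(C, Y, Mul(2, C, Y))) (Function('q')(C, Y) = Mul(Add(C, Add(Mul(2, C, Y), Y)), Pow(Mul(2, Y), -1)) = Mul(Add(C, Add(Y, Mul(2, C, Y))), Mul(Rational(1, 2), Pow(Y, -1))) = Mul(Add(C, Y, Mul(2, C, Y)), Mul(Rational(1, 2), Pow(Y, -1))) = Mul(Rational(1, 2), Pow(Y, -1), Add(C, Y, Mul(2, C, Y))))
Mul(Function('q')(5, R), Add(-2, 70)) = Mul(Add(Rational(1, 2), 5, Mul(Rational(1, 2), 5, Pow(6, -1))), Add(-2, 70)) = Mul(Add(Rational(1, 2), 5, Mul(Rational(1, 2), 5, Rational(1, 6))), 68) = Mul(Add(Rational(1, 2), 5, Rational(5, 12)), 68) = Mul(Rational(71, 12), 68) = Rational(1207, 3)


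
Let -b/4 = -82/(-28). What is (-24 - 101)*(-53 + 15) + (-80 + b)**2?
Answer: 644914/49 ≈ 13162.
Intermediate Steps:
b = -82/7 (b = -(-328)/(-28) = -(-328)*(-1)/28 = -4*41/14 = -82/7 ≈ -11.714)
(-24 - 101)*(-53 + 15) + (-80 + b)**2 = (-24 - 101)*(-53 + 15) + (-80 - 82/7)**2 = -125*(-38) + (-642/7)**2 = 4750 + 412164/49 = 644914/49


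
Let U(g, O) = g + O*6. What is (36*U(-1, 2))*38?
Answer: 15048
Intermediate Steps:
U(g, O) = g + 6*O
(36*U(-1, 2))*38 = (36*(-1 + 6*2))*38 = (36*(-1 + 12))*38 = (36*11)*38 = 396*38 = 15048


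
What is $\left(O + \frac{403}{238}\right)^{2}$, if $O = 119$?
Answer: $\frac{825125625}{56644} \approx 14567.0$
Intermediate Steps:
$\left(O + \frac{403}{238}\right)^{2} = \left(119 + \frac{403}{238}\right)^{2} = \left(\frac{28725}{238}\right)^{2} = \frac{825125625}{56644}$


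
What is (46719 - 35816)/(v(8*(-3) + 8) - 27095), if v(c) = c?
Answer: -10903/27111 ≈ -0.40216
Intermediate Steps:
(46719 - 35816)/(v(8*(-3) + 8) - 27095) = (46719 - 35816)/((8*(-3) + 8) - 27095) = 10903/((-24 + 8) - 27095) = 10903/(-16 - 27095) = 10903/(-27111) = 10903*(-1/27111) = -10903/27111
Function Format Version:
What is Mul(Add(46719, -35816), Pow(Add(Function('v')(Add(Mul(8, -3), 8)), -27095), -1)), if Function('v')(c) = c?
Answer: Rational(-10903, 27111) ≈ -0.40216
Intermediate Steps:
Mul(Add(46719, -35816), Pow(Add(Function('v')(Add(Mul(8, -3), 8)), -27095), -1)) = Mul(Add(46719, -35816), Pow(Add(Add(Mul(8, -3), 8), -27095), -1)) = Mul(10903, Pow(Add(Add(-24, 8), -27095), -1)) = Mul(10903, Pow(Add(-16, -27095), -1)) = Mul(10903, Pow(-27111, -1)) = Mul(10903, Rational(-1, 27111)) = Rational(-10903, 27111)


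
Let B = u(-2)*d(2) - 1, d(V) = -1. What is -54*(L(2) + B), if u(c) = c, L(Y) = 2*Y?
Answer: -270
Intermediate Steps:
B = 1 (B = -2*(-1) - 1 = 2 - 1 = 1)
-54*(L(2) + B) = -54*(2*2 + 1) = -54*(4 + 1) = -54*5 = -270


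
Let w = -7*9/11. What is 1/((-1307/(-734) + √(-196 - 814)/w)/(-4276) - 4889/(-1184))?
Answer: 3535872341345652960288/14598934300857338953889 - 34969263193573632*I*√1010/14598934300857338953889 ≈ 0.2422 - 7.6125e-5*I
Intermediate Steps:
w = -63/11 (w = -63*1/11 = -63/11 ≈ -5.7273)
1/((-1307/(-734) + √(-196 - 814)/w)/(-4276) - 4889/(-1184)) = 1/((-1307/(-734) + √(-196 - 814)/(-63/11))/(-4276) - 4889/(-1184)) = 1/((-1307*(-1/734) + √(-1010)*(-11/63))*(-1/4276) - 4889*(-1/1184)) = 1/((1307/734 + (I*√1010)*(-11/63))*(-1/4276) + 4889/1184) = 1/((1307/734 - 11*I*√1010/63)*(-1/4276) + 4889/1184) = 1/((-1307/3138584 + 11*I*√1010/269388) + 4889/1184) = 1/(1917873711/464510432 + 11*I*√1010/269388)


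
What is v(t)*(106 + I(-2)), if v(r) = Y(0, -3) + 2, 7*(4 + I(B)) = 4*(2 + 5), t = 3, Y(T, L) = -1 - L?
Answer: 424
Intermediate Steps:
I(B) = 0 (I(B) = -4 + (4*(2 + 5))/7 = -4 + (4*7)/7 = -4 + (⅐)*28 = -4 + 4 = 0)
v(r) = 4 (v(r) = (-1 - 1*(-3)) + 2 = (-1 + 3) + 2 = 2 + 2 = 4)
v(t)*(106 + I(-2)) = 4*(106 + 0) = 4*106 = 424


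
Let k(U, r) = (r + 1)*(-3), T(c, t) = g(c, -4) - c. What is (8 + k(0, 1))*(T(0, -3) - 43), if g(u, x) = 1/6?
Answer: -257/3 ≈ -85.667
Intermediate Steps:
g(u, x) = 1/6
T(c, t) = 1/6 - c
k(U, r) = -3 - 3*r (k(U, r) = (1 + r)*(-3) = -3 - 3*r)
(8 + k(0, 1))*(T(0, -3) - 43) = (8 + (-3 - 3*1))*((1/6 - 1*0) - 43) = (8 + (-3 - 3))*((1/6 + 0) - 43) = (8 - 6)*(1/6 - 43) = 2*(-257/6) = -257/3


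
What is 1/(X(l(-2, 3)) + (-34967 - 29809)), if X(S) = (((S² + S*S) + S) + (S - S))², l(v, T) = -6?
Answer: -1/60420 ≈ -1.6551e-5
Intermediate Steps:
X(S) = (S + 2*S²)² (X(S) = (((S² + S²) + S) + 0)² = ((2*S² + S) + 0)² = ((S + 2*S²) + 0)² = (S + 2*S²)²)
1/(X(l(-2, 3)) + (-34967 - 29809)) = 1/((-6)²*(1 + 2*(-6))² + (-34967 - 29809)) = 1/(36*(1 - 12)² - 64776) = 1/(36*(-11)² - 64776) = 1/(36*121 - 64776) = 1/(4356 - 64776) = 1/(-60420) = -1/60420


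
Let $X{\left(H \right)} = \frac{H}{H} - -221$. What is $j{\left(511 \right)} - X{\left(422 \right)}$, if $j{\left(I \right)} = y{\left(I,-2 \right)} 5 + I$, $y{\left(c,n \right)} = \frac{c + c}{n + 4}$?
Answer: $2844$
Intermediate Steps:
$y{\left(c,n \right)} = \frac{2 c}{4 + n}$
$j{\left(I \right)} = 6 I$ ($j{\left(I \right)} = \frac{2 I}{4 - 2} \cdot 5 + I = \frac{2 I}{2} \cdot 5 + I = 2 I \frac{1}{2} \cdot 5 + I = I 5 + I = 5 I + I = 6 I$)
$X{\left(H \right)} = 222$ ($X{\left(H \right)} = 1 + 221 = 222$)
$j{\left(511 \right)} - X{\left(422 \right)} = 6 \cdot 511 - 222 = 3066 - 222 = 2844$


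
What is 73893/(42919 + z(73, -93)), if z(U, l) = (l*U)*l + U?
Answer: 73893/674369 ≈ 0.10957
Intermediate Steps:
z(U, l) = U + U*l**2 (z(U, l) = (U*l)*l + U = U*l**2 + U = U + U*l**2)
73893/(42919 + z(73, -93)) = 73893/(42919 + 73*(1 + (-93)**2)) = 73893/(42919 + 73*(1 + 8649)) = 73893/(42919 + 73*8650) = 73893/(42919 + 631450) = 73893/674369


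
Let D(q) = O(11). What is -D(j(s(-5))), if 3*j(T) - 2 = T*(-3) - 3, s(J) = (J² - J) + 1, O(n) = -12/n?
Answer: 12/11 ≈ 1.0909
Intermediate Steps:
s(J) = 1 + J² - J
j(T) = -⅓ - T (j(T) = ⅔ + (T*(-3) - 3)/3 = ⅔ + (-3*T - 3)/3 = ⅔ + (-3 - 3*T)/3 = ⅔ + (-1 - T) = -⅓ - T)
D(q) = -12/11
-D(j(s(-5))) = -1*(-12/11) = 12/11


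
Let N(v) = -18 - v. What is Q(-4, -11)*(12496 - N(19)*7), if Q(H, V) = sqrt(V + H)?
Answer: 12755*I*sqrt(15) ≈ 49400.0*I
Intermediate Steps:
Q(H, V) = sqrt(H + V)
Q(-4, -11)*(12496 - N(19)*7) = sqrt(-4 - 11)*(12496 - (-18 - 1*19)*7) = sqrt(-15)*(12496 - (-18 - 19)*7) = (I*sqrt(15))*(12496 - (-37)*7) = (I*sqrt(15))*(12496 - 1*(-259)) = (I*sqrt(15))*(12496 + 259) = (I*sqrt(15))*12755 = 12755*I*sqrt(15)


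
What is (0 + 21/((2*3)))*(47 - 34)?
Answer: 91/2 ≈ 45.500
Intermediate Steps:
(0 + 21/((2*3)))*(47 - 34) = (0 + 21/6)*13 = (0 + 21*(⅙))*13 = (0 + 7/2)*13 = (7/2)*13 = 91/2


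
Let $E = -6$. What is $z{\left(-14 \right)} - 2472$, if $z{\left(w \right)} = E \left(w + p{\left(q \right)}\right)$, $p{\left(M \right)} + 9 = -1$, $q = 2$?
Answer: $-2328$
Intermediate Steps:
$p{\left(M \right)} = -10$ ($p{\left(M \right)} = -9 - 1 = -10$)
$z{\left(w \right)} = 60 - 6 w$ ($z{\left(w \right)} = - 6 \left(w - 10\right) = - 6 \left(-10 + w\right) = 60 - 6 w$)
$z{\left(-14 \right)} - 2472 = \left(60 - -84\right) - 2472 = \left(60 + 84\right) - 2472 = 144 - 2472 = -2328$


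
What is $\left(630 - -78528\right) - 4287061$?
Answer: $-4207903$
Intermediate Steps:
$\left(630 - -78528\right) - 4287061 = \left(630 + 78528\right) - 4287061 = 79158 - 4287061 = -4207903$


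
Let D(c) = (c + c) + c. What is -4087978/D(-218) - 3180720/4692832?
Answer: 599441055713/95909754 ≈ 6250.1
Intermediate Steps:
D(c) = 3*c (D(c) = 2*c + c = 3*c)
-4087978/D(-218) - 3180720/4692832 = -4087978/(3*(-218)) - 3180720/4692832 = -4087978/(-654) - 3180720*1/4692832 = -4087978*(-1/654) - 198795/293302 = 2043989/327 - 198795/293302 = 599441055713/95909754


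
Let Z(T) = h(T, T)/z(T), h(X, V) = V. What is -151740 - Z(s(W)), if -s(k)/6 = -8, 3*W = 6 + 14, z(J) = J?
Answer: -151741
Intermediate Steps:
W = 20/3 (W = (6 + 14)/3 = (⅓)*20 = 20/3 ≈ 6.6667)
s(k) = 48 (s(k) = -6*(-8) = 48)
Z(T) = 1 (Z(T) = T/T = 1)
-151740 - Z(s(W)) = -151740 - 1*1 = -151740 - 1 = -151741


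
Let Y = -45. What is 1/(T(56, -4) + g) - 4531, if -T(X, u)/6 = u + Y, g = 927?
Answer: -5532350/1221 ≈ -4531.0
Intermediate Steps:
T(X, u) = 270 - 6*u (T(X, u) = -6*(u - 45) = -6*(-45 + u) = 270 - 6*u)
1/(T(56, -4) + g) - 4531 = 1/((270 - 6*(-4)) + 927) - 4531 = 1/((270 + 24) + 927) - 4531 = 1/(294 + 927) - 4531 = 1/1221 - 4531 = -5532350/1221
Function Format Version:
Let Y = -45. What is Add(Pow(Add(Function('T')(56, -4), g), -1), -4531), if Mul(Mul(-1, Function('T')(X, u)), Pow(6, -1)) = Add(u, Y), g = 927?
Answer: Rational(-5532350, 1221) ≈ -4531.0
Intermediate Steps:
Function('T')(X, u) = Add(270, Mul(-6, u)) (Function('T')(X, u) = Mul(-6, Add(u, -45)) = Mul(-6, Add(-45, u)) = Add(270, Mul(-6, u)))
Add(Pow(Add(Function('T')(56, -4), g), -1), -4531) = Add(Pow(Add(Add(270, Mul(-6, -4)), 927), -1), -4531) = Add(Pow(Add(Add(270, 24), 927), -1), -4531) = Add(Pow(Add(294, 927), -1), -4531) = Add(Pow(1221, -1), -4531) = Add(Rational(1, 1221), -4531) = Rational(-5532350, 1221)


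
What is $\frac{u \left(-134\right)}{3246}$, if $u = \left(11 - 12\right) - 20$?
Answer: $\frac{469}{541} \approx 0.86691$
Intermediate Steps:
$u = -21$ ($u = \left(11 - 12\right) - 20 = -1 - 20 = -21$)
$\frac{u \left(-134\right)}{3246} = \frac{\left(-21\right) \left(-134\right)}{3246} = 2814 \cdot \frac{1}{3246} = \frac{469}{541}$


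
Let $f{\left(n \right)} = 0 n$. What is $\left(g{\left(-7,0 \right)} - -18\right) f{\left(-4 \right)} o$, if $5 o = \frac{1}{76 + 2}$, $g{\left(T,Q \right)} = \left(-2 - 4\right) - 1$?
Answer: $0$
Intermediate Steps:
$f{\left(n \right)} = 0$
$g{\left(T,Q \right)} = -7$ ($g{\left(T,Q \right)} = -6 - 1 = -7$)
$o = \frac{1}{390}$ ($o = \frac{1}{5 \left(76 + 2\right)} = \frac{1}{5 \cdot 78} = \frac{1}{5} \cdot \frac{1}{78} = \frac{1}{390} \approx 0.0025641$)
$\left(g{\left(-7,0 \right)} - -18\right) f{\left(-4 \right)} o = \left(-7 - -18\right) 0 \cdot \frac{1}{390} = \left(-7 + 18\right) 0 \cdot \frac{1}{390} = 11 \cdot 0 \cdot \frac{1}{390} = 0 \cdot \frac{1}{390} = 0$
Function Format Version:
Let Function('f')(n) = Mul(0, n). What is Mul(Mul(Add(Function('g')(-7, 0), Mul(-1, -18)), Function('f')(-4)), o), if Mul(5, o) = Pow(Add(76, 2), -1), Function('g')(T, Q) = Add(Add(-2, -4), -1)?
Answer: 0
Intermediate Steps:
Function('f')(n) = 0
Function('g')(T, Q) = -7 (Function('g')(T, Q) = Add(-6, -1) = -7)
o = Rational(1, 390) (o = Mul(Rational(1, 5), Pow(Add(76, 2), -1)) = Mul(Rational(1, 5), Pow(78, -1)) = Mul(Rational(1, 5), Rational(1, 78)) = Rational(1, 390) ≈ 0.0025641)
Mul(Mul(Add(Function('g')(-7, 0), Mul(-1, -18)), Function('f')(-4)), o) = Mul(Mul(Add(-7, Mul(-1, -18)), 0), Rational(1, 390)) = Mul(Mul(Add(-7, 18), 0), Rational(1, 390)) = Mul(Mul(11, 0), Rational(1, 390)) = Mul(0, Rational(1, 390)) = 0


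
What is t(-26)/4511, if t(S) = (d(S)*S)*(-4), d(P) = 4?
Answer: 32/347 ≈ 0.092219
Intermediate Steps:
t(S) = -16*S (t(S) = (4*S)*(-4) = -16*S)
t(-26)/4511 = (-16*(-26))/4511 = (1/4511)*416 = 32/347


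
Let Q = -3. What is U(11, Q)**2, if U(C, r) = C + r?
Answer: 64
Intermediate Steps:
U(11, Q)**2 = (11 - 3)**2 = 8**2 = 64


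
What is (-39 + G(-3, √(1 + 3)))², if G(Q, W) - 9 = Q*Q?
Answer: 441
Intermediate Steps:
G(Q, W) = 9 + Q² (G(Q, W) = 9 + Q*Q = 9 + Q²)
(-39 + G(-3, √(1 + 3)))² = (-39 + (9 + (-3)²))² = (-39 + (9 + 9))² = (-39 + 18)² = (-21)² = 441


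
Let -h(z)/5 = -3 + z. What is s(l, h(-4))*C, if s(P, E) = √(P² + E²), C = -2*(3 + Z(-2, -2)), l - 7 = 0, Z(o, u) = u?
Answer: -14*√26 ≈ -71.386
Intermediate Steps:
h(z) = 15 - 5*z (h(z) = -5*(-3 + z) = 15 - 5*z)
l = 7 (l = 7 + 0 = 7)
C = -2 (C = -2*(3 - 2) = -2*1 = -2)
s(P, E) = √(E² + P²)
s(l, h(-4))*C = √((15 - 5*(-4))² + 7²)*(-2) = √((15 + 20)² + 49)*(-2) = √(35² + 49)*(-2) = √(1225 + 49)*(-2) = √1274*(-2) = (7*√26)*(-2) = -14*√26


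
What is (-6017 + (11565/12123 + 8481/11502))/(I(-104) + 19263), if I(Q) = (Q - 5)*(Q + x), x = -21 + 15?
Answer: -10355149369/53800976898 ≈ -0.19247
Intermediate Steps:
x = -6
I(Q) = (-6 + Q)*(-5 + Q) (I(Q) = (Q - 5)*(Q - 6) = (-5 + Q)*(-6 + Q) = (-6 + Q)*(-5 + Q))
(-6017 + (11565/12123 + 8481/11502))/(I(-104) + 19263) = (-6017 + (11565/12123 + 8481/11502))/((30 + (-104)**2 - 11*(-104)) + 19263) = (-6017 + (11565*(1/12123) + 8481*(1/11502)))/((30 + 10816 + 1144) + 19263) = (-6017 + (1285/1347 + 2827/3834))/(11990 + 19263) = (-6017 + 2911553/1721466)/31253 = -10355149369/1721466*1/31253 = -10355149369/53800976898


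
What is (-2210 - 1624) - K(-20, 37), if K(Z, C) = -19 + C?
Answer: -3852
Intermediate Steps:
(-2210 - 1624) - K(-20, 37) = (-2210 - 1624) - (-19 + 37) = -3834 - 1*18 = -3834 - 18 = -3852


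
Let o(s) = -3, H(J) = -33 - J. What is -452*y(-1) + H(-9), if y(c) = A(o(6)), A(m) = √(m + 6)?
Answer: -24 - 452*√3 ≈ -806.89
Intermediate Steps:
A(m) = √(6 + m)
y(c) = √3 (y(c) = √(6 - 3) = √3)
-452*y(-1) + H(-9) = -452*√3 + (-33 - 1*(-9)) = -452*√3 + (-33 + 9) = -452*√3 - 24 = -24 - 452*√3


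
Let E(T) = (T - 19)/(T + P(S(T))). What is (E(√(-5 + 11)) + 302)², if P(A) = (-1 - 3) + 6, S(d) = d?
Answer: 211275/2 - 6804*√6 ≈ 88971.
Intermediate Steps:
P(A) = 2 (P(A) = -4 + 6 = 2)
E(T) = (-19 + T)/(2 + T) (E(T) = (T - 19)/(T + 2) = (-19 + T)/(2 + T))
(E(√(-5 + 11)) + 302)² = ((-19 + √(-5 + 11))/(2 + √(-5 + 11)) + 302)² = ((-19 + √6)/(2 + √6) + 302)² = (302 + (-19 + √6)/(2 + √6))²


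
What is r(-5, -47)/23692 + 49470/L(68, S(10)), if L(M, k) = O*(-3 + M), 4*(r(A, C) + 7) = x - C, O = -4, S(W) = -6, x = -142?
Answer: -234410247/1231984 ≈ -190.27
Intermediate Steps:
r(A, C) = -85/2 - C/4 (r(A, C) = -7 + (-142 - C)/4 = -7 + (-71/2 - C/4) = -85/2 - C/4)
L(M, k) = 12 - 4*M (L(M, k) = -4*(-3 + M) = 12 - 4*M)
r(-5, -47)/23692 + 49470/L(68, S(10)) = (-85/2 - ¼*(-47))/23692 + 49470/(12 - 4*68) = (-85/2 + 47/4)*(1/23692) + 49470/(12 - 272) = -123/4*1/23692 + 49470/(-260) = -123/94768 + 49470*(-1/260) = -123/94768 - 4947/26 = -234410247/1231984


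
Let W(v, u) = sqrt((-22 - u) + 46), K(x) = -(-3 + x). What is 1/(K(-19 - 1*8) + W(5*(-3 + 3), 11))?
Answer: 30/887 - sqrt(13)/887 ≈ 0.029757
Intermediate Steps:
K(x) = 3 - x
W(v, u) = sqrt(24 - u)
1/(K(-19 - 1*8) + W(5*(-3 + 3), 11)) = 1/((3 - (-19 - 1*8)) + sqrt(24 - 1*11)) = 1/((3 - (-19 - 8)) + sqrt(24 - 11)) = 1/((3 - 1*(-27)) + sqrt(13)) = 1/((3 + 27) + sqrt(13)) = 1/(30 + sqrt(13))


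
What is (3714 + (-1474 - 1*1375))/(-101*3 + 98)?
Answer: -173/41 ≈ -4.2195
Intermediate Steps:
(3714 + (-1474 - 1*1375))/(-101*3 + 98) = (3714 + (-1474 - 1375))/(-303 + 98) = (3714 - 2849)/(-205) = 865*(-1/205) = -173/41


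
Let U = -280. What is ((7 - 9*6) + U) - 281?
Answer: -608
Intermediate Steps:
((7 - 9*6) + U) - 281 = ((7 - 9*6) - 280) - 281 = ((7 - 54) - 280) - 281 = (-47 - 280) - 281 = -327 - 281 = -608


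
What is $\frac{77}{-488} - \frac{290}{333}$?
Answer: $- \frac{167161}{162504} \approx -1.0287$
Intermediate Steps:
$\frac{77}{-488} - \frac{290}{333} = 77 \left(- \frac{1}{488}\right) - \frac{290}{333} = - \frac{77}{488} - \frac{290}{333} = - \frac{167161}{162504}$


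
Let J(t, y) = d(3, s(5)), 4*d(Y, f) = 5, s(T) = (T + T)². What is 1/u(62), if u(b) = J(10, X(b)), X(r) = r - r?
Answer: ⅘ ≈ 0.80000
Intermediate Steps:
s(T) = 4*T² (s(T) = (2*T)² = 4*T²)
X(r) = 0
d(Y, f) = 5/4 (d(Y, f) = (¼)*5 = 5/4)
J(t, y) = 5/4
u(b) = 5/4
1/u(62) = 1/(5/4) = ⅘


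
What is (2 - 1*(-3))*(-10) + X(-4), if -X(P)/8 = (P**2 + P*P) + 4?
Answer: -338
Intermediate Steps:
X(P) = -32 - 16*P**2 (X(P) = -8*((P**2 + P*P) + 4) = -8*((P**2 + P**2) + 4) = -8*(2*P**2 + 4) = -8*(4 + 2*P**2) = -32 - 16*P**2)
(2 - 1*(-3))*(-10) + X(-4) = (2 - 1*(-3))*(-10) + (-32 - 16*(-4)**2) = (2 + 3)*(-10) + (-32 - 16*16) = 5*(-10) + (-32 - 256) = -50 - 288 = -338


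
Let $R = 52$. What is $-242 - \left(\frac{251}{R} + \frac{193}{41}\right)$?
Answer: $- \frac{536271}{2132} \approx -251.53$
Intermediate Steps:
$-242 - \left(\frac{251}{R} + \frac{193}{41}\right) = -242 - \left(\frac{251}{52} + \frac{193}{41}\right) = -242 - \frac{20327}{2132} = - \frac{536271}{2132}$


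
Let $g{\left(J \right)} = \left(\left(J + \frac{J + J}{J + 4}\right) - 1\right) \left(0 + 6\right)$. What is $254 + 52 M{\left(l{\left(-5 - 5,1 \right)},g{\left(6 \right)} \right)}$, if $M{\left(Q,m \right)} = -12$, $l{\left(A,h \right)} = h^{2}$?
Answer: $-370$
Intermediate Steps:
$g{\left(J \right)} = -6 + 6 J + \frac{12 J}{4 + J}$ ($g{\left(J \right)} = \left(\left(J + \frac{2 J}{4 + J}\right) - 1\right) 6 = \left(-1 + J + \frac{2 J}{4 + J}\right) 6 = -6 + 6 J + \frac{12 J}{4 + J}$)
$254 + 52 M{\left(l{\left(-5 - 5,1 \right)},g{\left(6 \right)} \right)} = 254 + 52 \left(-12\right) = 254 - 624 = -370$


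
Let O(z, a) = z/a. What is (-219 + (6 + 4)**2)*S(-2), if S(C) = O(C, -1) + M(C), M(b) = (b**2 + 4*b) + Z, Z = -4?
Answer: 714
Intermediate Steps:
M(b) = -4 + b**2 + 4*b (M(b) = (b**2 + 4*b) - 4 = -4 + b**2 + 4*b)
S(C) = -4 + C**2 + 3*C (S(C) = C/(-1) + (-4 + C**2 + 4*C) = C*(-1) + (-4 + C**2 + 4*C) = -C + (-4 + C**2 + 4*C) = -4 + C**2 + 3*C)
(-219 + (6 + 4)**2)*S(-2) = (-219 + (6 + 4)**2)*(-4 + (-2)**2 + 3*(-2)) = (-219 + 10**2)*(-4 + 4 - 6) = (-219 + 100)*(-6) = -119*(-6) = 714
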